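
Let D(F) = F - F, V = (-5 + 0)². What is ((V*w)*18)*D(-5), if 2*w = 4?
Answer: 0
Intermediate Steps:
V = 25 (V = (-5)² = 25)
w = 2 (w = (½)*4 = 2)
D(F) = 0
((V*w)*18)*D(-5) = ((25*2)*18)*0 = (50*18)*0 = 900*0 = 0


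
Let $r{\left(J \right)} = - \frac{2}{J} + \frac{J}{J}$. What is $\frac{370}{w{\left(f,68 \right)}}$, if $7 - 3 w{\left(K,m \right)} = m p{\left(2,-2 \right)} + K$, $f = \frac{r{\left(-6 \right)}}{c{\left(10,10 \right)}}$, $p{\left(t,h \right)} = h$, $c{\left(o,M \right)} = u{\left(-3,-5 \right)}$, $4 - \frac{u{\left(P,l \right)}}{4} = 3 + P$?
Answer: $\frac{2664}{343} \approx 7.7668$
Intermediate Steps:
$u{\left(P,l \right)} = 4 - 4 P$ ($u{\left(P,l \right)} = 16 - 4 \left(3 + P\right) = 16 - \left(12 + 4 P\right) = 4 - 4 P$)
$c{\left(o,M \right)} = 16$ ($c{\left(o,M \right)} = 4 - -12 = 4 + 12 = 16$)
$r{\left(J \right)} = 1 - \frac{2}{J}$ ($r{\left(J \right)} = - \frac{2}{J} + 1 = 1 - \frac{2}{J}$)
$f = \frac{1}{12}$ ($f = \frac{\frac{1}{-6} \left(-2 - 6\right)}{16} = \left(- \frac{1}{6}\right) \left(-8\right) \frac{1}{16} = \frac{4}{3} \cdot \frac{1}{16} = \frac{1}{12} \approx 0.083333$)
$w{\left(K,m \right)} = \frac{7}{3} - \frac{K}{3} + \frac{2 m}{3}$ ($w{\left(K,m \right)} = \frac{7}{3} - \frac{m \left(-2\right) + K}{3} = \frac{7}{3} - \frac{- 2 m + K}{3} = \frac{7}{3} - \frac{K - 2 m}{3} = \frac{7}{3} - \left(- \frac{2 m}{3} + \frac{K}{3}\right) = \frac{7}{3} - \frac{K}{3} + \frac{2 m}{3}$)
$\frac{370}{w{\left(f,68 \right)}} = \frac{370}{\frac{7}{3} - \frac{1}{36} + \frac{2}{3} \cdot 68} = \frac{370}{\frac{7}{3} - \frac{1}{36} + \frac{136}{3}} = \frac{370}{\frac{1715}{36}} = 370 \cdot \frac{36}{1715} = \frac{2664}{343}$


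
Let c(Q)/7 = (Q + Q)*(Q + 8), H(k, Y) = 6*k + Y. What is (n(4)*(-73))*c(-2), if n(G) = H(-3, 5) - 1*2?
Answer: -183960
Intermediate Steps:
H(k, Y) = Y + 6*k
c(Q) = 14*Q*(8 + Q) (c(Q) = 7*((Q + Q)*(Q + 8)) = 7*((2*Q)*(8 + Q)) = 7*(2*Q*(8 + Q)) = 14*Q*(8 + Q))
n(G) = -15 (n(G) = (5 + 6*(-3)) - 1*2 = (5 - 18) - 2 = -13 - 2 = -15)
(n(4)*(-73))*c(-2) = (-15*(-73))*(14*(-2)*(8 - 2)) = 1095*(14*(-2)*6) = 1095*(-168) = -183960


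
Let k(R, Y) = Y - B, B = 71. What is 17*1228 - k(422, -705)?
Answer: 21652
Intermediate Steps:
k(R, Y) = -71 + Y (k(R, Y) = Y - 1*71 = Y - 71 = -71 + Y)
17*1228 - k(422, -705) = 17*1228 - (-71 - 705) = 20876 - 1*(-776) = 20876 + 776 = 21652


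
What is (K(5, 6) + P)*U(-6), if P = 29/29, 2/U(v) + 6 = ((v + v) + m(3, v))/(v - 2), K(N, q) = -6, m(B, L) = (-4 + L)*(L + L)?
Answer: 20/39 ≈ 0.51282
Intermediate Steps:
m(B, L) = 2*L*(-4 + L) (m(B, L) = (-4 + L)*(2*L) = 2*L*(-4 + L))
U(v) = 2/(-6 + (2*v + 2*v*(-4 + v))/(-2 + v)) (U(v) = 2/(-6 + ((v + v) + 2*v*(-4 + v))/(v - 2)) = 2/(-6 + (2*v + 2*v*(-4 + v))/(-2 + v)))
P = 1 (P = 29*(1/29) = 1)
(K(5, 6) + P)*U(-6) = (-6 + 1)*((-2 - 6)/(6 + (-6)² - 6*(-6))) = -5*(-8)/(6 + 36 + 36) = -5*(-8)/78 = -5*(-4/39) = 20/39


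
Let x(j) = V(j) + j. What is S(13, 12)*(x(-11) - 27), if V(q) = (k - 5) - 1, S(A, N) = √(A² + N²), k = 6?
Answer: -38*√313 ≈ -672.29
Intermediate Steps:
V(q) = 0 (V(q) = (6 - 5) - 1 = 1 - 1 = 0)
x(j) = j (x(j) = 0 + j = j)
S(13, 12)*(x(-11) - 27) = √(13² + 12²)*(-11 - 27) = √(169 + 144)*(-38) = √313*(-38) = -38*√313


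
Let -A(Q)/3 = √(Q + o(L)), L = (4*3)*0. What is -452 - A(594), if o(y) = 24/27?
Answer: -452 + √5354 ≈ -378.83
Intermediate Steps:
L = 0 (L = 12*0 = 0)
o(y) = 8/9 (o(y) = 24*(1/27) = 8/9)
A(Q) = -3*√(8/9 + Q) (A(Q) = -3*√(Q + 8/9) = -3*√(8/9 + Q))
-452 - A(594) = -452 - (-1)*√(8 + 9*594) = -452 - (-1)*√(8 + 5346) = -452 - (-1)*√5354 = -452 + √5354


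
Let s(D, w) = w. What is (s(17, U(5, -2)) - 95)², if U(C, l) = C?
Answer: 8100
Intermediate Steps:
(s(17, U(5, -2)) - 95)² = (5 - 95)² = (-90)² = 8100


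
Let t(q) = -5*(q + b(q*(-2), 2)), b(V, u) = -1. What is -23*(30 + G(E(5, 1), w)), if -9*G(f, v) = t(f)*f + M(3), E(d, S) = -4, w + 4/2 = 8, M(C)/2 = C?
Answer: -8372/9 ≈ -930.22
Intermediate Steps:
M(C) = 2*C
w = 6 (w = -2 + 8 = 6)
t(q) = 5 - 5*q (t(q) = -5*(q - 1) = -5*(-1 + q) = 5 - 5*q)
G(f, v) = -⅔ - f*(5 - 5*f)/9 (G(f, v) = -((5 - 5*f)*f + 2*3)/9 = -(f*(5 - 5*f) + 6)/9 = -(6 + f*(5 - 5*f))/9 = -⅔ - f*(5 - 5*f)/9)
-23*(30 + G(E(5, 1), w)) = -23*(30 + (-⅔ + (5/9)*(-4)*(-1 - 4))) = -23*(30 + (-⅔ + (5/9)*(-4)*(-5))) = -23*(30 + (-⅔ + 100/9)) = -23*(30 + 94/9) = -23*364/9 = -8372/9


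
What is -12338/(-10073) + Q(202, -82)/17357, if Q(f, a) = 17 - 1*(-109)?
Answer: 215419864/174837061 ≈ 1.2321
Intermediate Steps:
Q(f, a) = 126 (Q(f, a) = 17 + 109 = 126)
-12338/(-10073) + Q(202, -82)/17357 = -12338/(-10073) + 126/17357 = -12338*(-1/10073) + 126*(1/17357) = 12338/10073 + 126/17357 = 215419864/174837061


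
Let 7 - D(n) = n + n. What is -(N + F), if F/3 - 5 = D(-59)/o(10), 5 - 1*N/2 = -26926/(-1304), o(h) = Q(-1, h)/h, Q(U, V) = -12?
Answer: 53594/163 ≈ 328.80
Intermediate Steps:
o(h) = -12/h
D(n) = 7 - 2*n (D(n) = 7 - (n + n) = 7 - 2*n)
N = -10203/326 (N = 10 - (-53852)/(-1304) = 10 - (-53852)*(-1)/1304 = 10 - 2*13463/652 = 10 - 13463/326 = -10203/326 ≈ -31.298)
F = -595/2 (F = 15 + 3*((7 - 2*(-59))/((-12/10))) = 15 + 3*((7 + 118)/((-12*1/10))) = 15 + 3*(125/(-6/5)) = 15 + 3*(125*(-5/6)) = 15 + 3*(-625/6) = 15 - 625/2 = -595/2 ≈ -297.50)
-(N + F) = -(-10203/326 - 595/2) = -1*(-53594/163) = 53594/163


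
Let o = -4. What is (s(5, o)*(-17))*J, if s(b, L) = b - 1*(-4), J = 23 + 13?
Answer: -5508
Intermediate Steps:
J = 36
s(b, L) = 4 + b (s(b, L) = b + 4 = 4 + b)
(s(5, o)*(-17))*J = ((4 + 5)*(-17))*36 = (9*(-17))*36 = -153*36 = -5508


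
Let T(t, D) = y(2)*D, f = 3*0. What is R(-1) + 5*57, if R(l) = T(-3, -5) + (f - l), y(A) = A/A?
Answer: 281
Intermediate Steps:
y(A) = 1
f = 0
T(t, D) = D (T(t, D) = 1*D = D)
R(l) = -5 - l (R(l) = -5 + (0 - l) = -5 - l)
R(-1) + 5*57 = (-5 - 1*(-1)) + 5*57 = (-5 + 1) + 285 = -4 + 285 = 281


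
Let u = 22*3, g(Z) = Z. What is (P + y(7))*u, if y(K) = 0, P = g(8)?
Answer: 528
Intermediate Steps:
P = 8
u = 66
(P + y(7))*u = (8 + 0)*66 = 8*66 = 528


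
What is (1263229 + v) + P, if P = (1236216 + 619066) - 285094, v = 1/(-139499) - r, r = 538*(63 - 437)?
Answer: 423327710870/139499 ≈ 3.0346e+6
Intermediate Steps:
r = -201212 (r = 538*(-374) = -201212)
v = 28068872787/139499 (v = 1/(-139499) - 1*(-201212) = -1/139499 + 201212 = 28068872787/139499 ≈ 2.0121e+5)
P = 1570188 (P = 1855282 - 285094 = 1570188)
(1263229 + v) + P = (1263229 + 28068872787/139499) + 1570188 = 204288055058/139499 + 1570188 = 423327710870/139499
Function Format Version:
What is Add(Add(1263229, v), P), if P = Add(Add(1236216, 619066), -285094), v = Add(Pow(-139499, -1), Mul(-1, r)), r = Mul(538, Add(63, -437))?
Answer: Rational(423327710870, 139499) ≈ 3.0346e+6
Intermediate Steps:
r = -201212 (r = Mul(538, -374) = -201212)
v = Rational(28068872787, 139499) (v = Add(Pow(-139499, -1), Mul(-1, -201212)) = Add(Rational(-1, 139499), 201212) = Rational(28068872787, 139499) ≈ 2.0121e+5)
P = 1570188 (P = Add(1855282, -285094) = 1570188)
Add(Add(1263229, v), P) = Add(Add(1263229, Rational(28068872787, 139499)), 1570188) = Add(Rational(204288055058, 139499), 1570188) = Rational(423327710870, 139499)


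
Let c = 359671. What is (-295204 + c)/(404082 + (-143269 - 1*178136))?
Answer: 21489/27559 ≈ 0.77975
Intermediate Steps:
(-295204 + c)/(404082 + (-143269 - 1*178136)) = (-295204 + 359671)/(404082 + (-143269 - 1*178136)) = 64467/(404082 + (-143269 - 178136)) = 64467/(404082 - 321405) = 64467/82677 = 64467*(1/82677) = 21489/27559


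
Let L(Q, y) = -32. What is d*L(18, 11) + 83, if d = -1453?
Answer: 46579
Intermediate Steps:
d*L(18, 11) + 83 = -1453*(-32) + 83 = 46496 + 83 = 46579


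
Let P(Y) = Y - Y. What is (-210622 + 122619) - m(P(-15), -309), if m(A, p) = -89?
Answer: -87914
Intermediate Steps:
P(Y) = 0
(-210622 + 122619) - m(P(-15), -309) = (-210622 + 122619) - 1*(-89) = -88003 + 89 = -87914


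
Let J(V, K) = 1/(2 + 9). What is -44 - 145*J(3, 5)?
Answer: -629/11 ≈ -57.182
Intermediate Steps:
J(V, K) = 1/11
-44 - 145*J(3, 5) = -44 - 145*1/11 = -44 - 145/11 = -629/11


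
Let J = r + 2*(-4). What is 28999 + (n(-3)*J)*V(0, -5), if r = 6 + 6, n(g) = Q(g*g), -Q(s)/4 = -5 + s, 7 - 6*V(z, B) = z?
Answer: 86773/3 ≈ 28924.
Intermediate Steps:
V(z, B) = 7/6 - z/6
Q(s) = 20 - 4*s (Q(s) = -4*(-5 + s) = 20 - 4*s)
n(g) = 20 - 4*g**2 (n(g) = 20 - 4*g*g = 20 - 4*g**2)
r = 12
J = 4 (J = 12 + 2*(-4) = 12 - 8 = 4)
28999 + (n(-3)*J)*V(0, -5) = 28999 + ((20 - 4*(-3)**2)*4)*(7/6 - 1/6*0) = 28999 + ((20 - 4*9)*4)*(7/6 + 0) = 28999 + ((20 - 36)*4)*(7/6) = 28999 - 16*4*(7/6) = 28999 - 64*7/6 = 28999 - 224/3 = 86773/3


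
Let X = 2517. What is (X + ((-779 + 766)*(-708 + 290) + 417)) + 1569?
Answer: 9937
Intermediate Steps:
(X + ((-779 + 766)*(-708 + 290) + 417)) + 1569 = (2517 + ((-779 + 766)*(-708 + 290) + 417)) + 1569 = (2517 + (-13*(-418) + 417)) + 1569 = (2517 + (5434 + 417)) + 1569 = (2517 + 5851) + 1569 = 8368 + 1569 = 9937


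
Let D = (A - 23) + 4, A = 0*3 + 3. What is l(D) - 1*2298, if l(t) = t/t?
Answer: -2297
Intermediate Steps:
A = 3 (A = 0 + 3 = 3)
D = -16 (D = (3 - 23) + 4 = -20 + 4 = -16)
l(t) = 1
l(D) - 1*2298 = 1 - 1*2298 = 1 - 2298 = -2297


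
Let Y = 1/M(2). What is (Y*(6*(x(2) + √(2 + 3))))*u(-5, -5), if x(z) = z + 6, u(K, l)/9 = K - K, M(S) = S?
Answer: 0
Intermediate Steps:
Y = ½ (Y = 1/2 = ½ ≈ 0.50000)
u(K, l) = 0 (u(K, l) = 9*(K - K) = 9*0 = 0)
x(z) = 6 + z
(Y*(6*(x(2) + √(2 + 3))))*u(-5, -5) = ((6*((6 + 2) + √(2 + 3)))/2)*0 = ((6*(8 + √5))/2)*0 = ((48 + 6*√5)/2)*0 = (24 + 3*√5)*0 = 0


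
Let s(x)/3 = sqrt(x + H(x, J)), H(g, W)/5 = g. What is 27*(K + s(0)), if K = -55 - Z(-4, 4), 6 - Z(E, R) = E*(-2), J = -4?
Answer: -1431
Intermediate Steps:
Z(E, R) = 6 + 2*E (Z(E, R) = 6 - E*(-2) = 6 - (-2)*E = 6 + 2*E)
H(g, W) = 5*g
s(x) = 3*sqrt(6)*sqrt(x) (s(x) = 3*sqrt(x + 5*x) = 3*sqrt(6*x) = 3*(sqrt(6)*sqrt(x)) = 3*sqrt(6)*sqrt(x))
K = -53 (K = -55 - (6 + 2*(-4)) = -55 - (6 - 8) = -55 - 1*(-2) = -55 + 2 = -53)
27*(K + s(0)) = 27*(-53 + 3*sqrt(6)*sqrt(0)) = 27*(-53 + 3*sqrt(6)*0) = 27*(-53 + 0) = 27*(-53) = -1431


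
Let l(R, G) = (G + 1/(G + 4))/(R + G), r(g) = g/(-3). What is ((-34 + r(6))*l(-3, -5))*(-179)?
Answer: 4833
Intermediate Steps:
r(g) = -g/3 (r(g) = g*(-⅓) = -g/3)
l(R, G) = (G + 1/(4 + G))/(G + R)
((-34 + r(6))*l(-3, -5))*(-179) = ((-34 - ⅓*6)*((1 + (-5)² + 4*(-5))/((-5)² + 4*(-5) + 4*(-3) - 5*(-3))))*(-179) = ((-34 - 2)*((1 + 25 - 20)/(25 - 20 - 12 + 15)))*(-179) = -36*6/8*(-179) = -9*6/2*(-179) = -36*¾*(-179) = -27*(-179) = 4833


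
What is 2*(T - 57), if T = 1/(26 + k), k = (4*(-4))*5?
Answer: -3079/27 ≈ -114.04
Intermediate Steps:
k = -80 (k = -16*5 = -80)
T = -1/54 (T = 1/(26 - 80) = 1/(-54) = -1/54 ≈ -0.018519)
2*(T - 57) = 2*(-1/54 - 57) = 2*(-3079/54) = -3079/27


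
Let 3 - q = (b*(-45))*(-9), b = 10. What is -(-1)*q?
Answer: -4047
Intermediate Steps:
q = -4047 (q = 3 - 10*(-45)*(-9) = 3 - (-450)*(-9) = 3 - 1*4050 = 3 - 4050 = -4047)
-(-1)*q = -(-1)*(-4047) = -1*4047 = -4047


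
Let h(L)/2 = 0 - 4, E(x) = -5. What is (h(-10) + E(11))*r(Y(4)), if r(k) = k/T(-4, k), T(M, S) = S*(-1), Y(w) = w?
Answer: 13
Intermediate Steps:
T(M, S) = -S
r(k) = -1 (r(k) = k/((-k)) = k*(-1/k) = -1)
h(L) = -8 (h(L) = 2*(0 - 4) = 2*(-4) = -8)
(h(-10) + E(11))*r(Y(4)) = (-8 - 5)*(-1) = -13*(-1) = 13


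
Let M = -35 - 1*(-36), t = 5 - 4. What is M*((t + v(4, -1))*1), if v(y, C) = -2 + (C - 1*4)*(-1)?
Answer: 4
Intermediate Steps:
t = 1
v(y, C) = 2 - C (v(y, C) = -2 + (C - 4)*(-1) = -2 + (-4 + C)*(-1) = -2 + (4 - C) = 2 - C)
M = 1 (M = -35 + 36 = 1)
M*((t + v(4, -1))*1) = 1*((1 + (2 - 1*(-1)))*1) = 1*((1 + (2 + 1))*1) = 1*((1 + 3)*1) = 1*(4*1) = 1*4 = 4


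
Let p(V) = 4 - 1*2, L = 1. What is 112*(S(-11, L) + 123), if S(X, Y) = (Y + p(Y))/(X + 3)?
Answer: 13734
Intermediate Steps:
p(V) = 2 (p(V) = 4 - 2 = 2)
S(X, Y) = (2 + Y)/(3 + X) (S(X, Y) = (Y + 2)/(X + 3) = (2 + Y)/(3 + X))
112*(S(-11, L) + 123) = 112*((2 + 1)/(3 - 11) + 123) = 112*(3/(-8) + 123) = 112*(-1/8*3 + 123) = 112*(-3/8 + 123) = 112*(981/8) = 13734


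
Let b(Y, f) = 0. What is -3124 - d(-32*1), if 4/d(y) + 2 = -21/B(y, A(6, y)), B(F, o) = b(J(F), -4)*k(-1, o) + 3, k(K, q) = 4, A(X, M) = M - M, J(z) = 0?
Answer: -28112/9 ≈ -3123.6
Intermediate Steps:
A(X, M) = 0
B(F, o) = 3 (B(F, o) = 0*4 + 3 = 0 + 3 = 3)
d(y) = -4/9 (d(y) = 4/(-2 - 21/3) = 4/(-2 - 21*⅓) = 4/(-2 - 7) = 4/(-9) = 4*(-⅑) = -4/9)
-3124 - d(-32*1) = -3124 - 1*(-4/9) = -3124 + 4/9 = -28112/9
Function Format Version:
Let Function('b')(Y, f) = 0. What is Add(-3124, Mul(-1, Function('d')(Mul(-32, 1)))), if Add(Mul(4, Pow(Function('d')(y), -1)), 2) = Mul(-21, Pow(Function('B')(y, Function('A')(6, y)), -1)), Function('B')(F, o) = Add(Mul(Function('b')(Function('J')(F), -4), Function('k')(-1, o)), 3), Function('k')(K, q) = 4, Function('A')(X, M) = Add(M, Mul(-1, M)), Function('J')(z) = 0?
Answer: Rational(-28112, 9) ≈ -3123.6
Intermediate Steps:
Function('A')(X, M) = 0
Function('B')(F, o) = 3 (Function('B')(F, o) = Add(Mul(0, 4), 3) = Add(0, 3) = 3)
Function('d')(y) = Rational(-4, 9) (Function('d')(y) = Mul(4, Pow(Add(-2, Mul(-21, Pow(3, -1))), -1)) = Mul(4, Pow(Add(-2, Mul(-21, Rational(1, 3))), -1)) = Mul(4, Pow(Add(-2, -7), -1)) = Mul(4, Pow(-9, -1)) = Mul(4, Rational(-1, 9)) = Rational(-4, 9))
Add(-3124, Mul(-1, Function('d')(Mul(-32, 1)))) = Add(-3124, Mul(-1, Rational(-4, 9))) = Add(-3124, Rational(4, 9)) = Rational(-28112, 9)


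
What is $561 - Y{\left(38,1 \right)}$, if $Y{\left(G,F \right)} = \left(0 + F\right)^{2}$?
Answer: $560$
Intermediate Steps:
$Y{\left(G,F \right)} = F^{2}$
$561 - Y{\left(38,1 \right)} = 561 - 1^{2} = 561 - 1 = 560$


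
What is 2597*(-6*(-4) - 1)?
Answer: 59731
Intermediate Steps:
2597*(-6*(-4) - 1) = 2597*(24 - 1) = 2597*23 = 59731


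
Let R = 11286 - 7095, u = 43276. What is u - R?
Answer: 39085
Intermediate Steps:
R = 4191
u - R = 43276 - 1*4191 = 43276 - 4191 = 39085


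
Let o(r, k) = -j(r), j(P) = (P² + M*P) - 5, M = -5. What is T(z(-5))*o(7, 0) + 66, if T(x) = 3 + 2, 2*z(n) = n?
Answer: 21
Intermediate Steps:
j(P) = -5 + P² - 5*P (j(P) = (P² - 5*P) - 5 = -5 + P² - 5*P)
z(n) = n/2
o(r, k) = 5 - r² + 5*r (o(r, k) = -(-5 + r² - 5*r) = 5 - r² + 5*r)
T(x) = 5
T(z(-5))*o(7, 0) + 66 = 5*(5 - 1*7² + 5*7) + 66 = 5*(5 - 1*49 + 35) + 66 = 5*(5 - 49 + 35) + 66 = 5*(-9) + 66 = -45 + 66 = 21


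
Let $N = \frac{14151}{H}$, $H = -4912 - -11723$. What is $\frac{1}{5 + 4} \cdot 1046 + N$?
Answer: $\frac{7251665}{61299} \approx 118.3$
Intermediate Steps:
$H = 6811$ ($H = -4912 + 11723 = 6811$)
$N = \frac{14151}{6811} \approx 2.0777$
$\frac{1}{5 + 4} \cdot 1046 + N = \frac{1}{5 + 4} \cdot 1046 + \frac{14151}{6811} = \frac{1}{9} \cdot 1046 + \frac{14151}{6811} = \frac{1046}{9} + \frac{14151}{6811} = \frac{7251665}{61299}$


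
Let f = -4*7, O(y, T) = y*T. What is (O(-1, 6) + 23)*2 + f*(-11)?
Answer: 342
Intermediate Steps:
O(y, T) = T*y
f = -28
(O(-1, 6) + 23)*2 + f*(-11) = (6*(-1) + 23)*2 - 28*(-11) = (-6 + 23)*2 + 308 = 17*2 + 308 = 34 + 308 = 342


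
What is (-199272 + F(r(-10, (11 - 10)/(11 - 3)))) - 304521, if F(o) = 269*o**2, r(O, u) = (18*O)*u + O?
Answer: -878647/4 ≈ -2.1966e+5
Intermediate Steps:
r(O, u) = O + 18*O*u (r(O, u) = 18*O*u + O = O + 18*O*u)
(-199272 + F(r(-10, (11 - 10)/(11 - 3)))) - 304521 = (-199272 + 269*(-10*(1 + 18*((11 - 10)/(11 - 3))))**2) - 304521 = (-199272 + 269*(-10*(1 + 18*(1/8)))**2) - 304521 = (-199272 + 269*(-10*(1 + 9/4))**2) - 304521 = (-199272 + 269*(-10*13/4)**2) - 304521 = (-199272 + 269*(-65/2)**2) - 304521 = (-199272 + 269*(4225/4)) - 304521 = (-199272 + 1136525/4) - 304521 = 339437/4 - 304521 = -878647/4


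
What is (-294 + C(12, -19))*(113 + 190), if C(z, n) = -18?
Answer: -94536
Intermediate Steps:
(-294 + C(12, -19))*(113 + 190) = (-294 - 18)*(113 + 190) = -312*303 = -94536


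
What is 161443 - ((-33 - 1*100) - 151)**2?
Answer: 80787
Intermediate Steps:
161443 - ((-33 - 1*100) - 151)**2 = 161443 - ((-33 - 100) - 151)**2 = 161443 - (-133 - 151)**2 = 161443 - 1*(-284)**2 = 161443 - 1*80656 = 161443 - 80656 = 80787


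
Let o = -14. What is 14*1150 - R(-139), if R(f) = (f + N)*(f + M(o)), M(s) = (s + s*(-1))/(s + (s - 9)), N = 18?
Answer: -719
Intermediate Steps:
M(s) = 0 (M(s) = (s - s)/(s + (-9 + s)) = 0/(-9 + 2*s) = 0)
R(f) = f*(18 + f) (R(f) = (f + 18)*(f + 0) = (18 + f)*f = f*(18 + f))
14*1150 - R(-139) = 14*1150 - (-139)*(18 - 139) = 16100 - (-139)*(-121) = 16100 - 1*16819 = 16100 - 16819 = -719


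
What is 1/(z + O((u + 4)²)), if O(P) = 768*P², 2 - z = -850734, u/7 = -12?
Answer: 1/31458130736 ≈ 3.1788e-11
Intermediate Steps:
u = -84 (u = 7*(-12) = -84)
z = 850736 (z = 2 - 1*(-850734) = 2 + 850734 = 850736)
1/(z + O((u + 4)²)) = 1/(850736 + 768*((-84 + 4)²)²) = 1/(850736 + 768*((-80)²)²) = 1/(850736 + 768*6400²) = 1/(850736 + 768*40960000) = 1/(850736 + 31457280000) = 1/31458130736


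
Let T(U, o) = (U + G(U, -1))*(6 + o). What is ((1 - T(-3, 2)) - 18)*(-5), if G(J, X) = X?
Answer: -75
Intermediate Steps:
T(U, o) = (-1 + U)*(6 + o) (T(U, o) = (U - 1)*(6 + o) = (-1 + U)*(6 + o))
((1 - T(-3, 2)) - 18)*(-5) = ((1 - (-6 - 1*2 + 6*(-3) - 3*2)) - 18)*(-5) = ((1 - (-6 - 2 - 18 - 6)) - 18)*(-5) = ((1 - 1*(-32)) - 18)*(-5) = ((1 + 32) - 18)*(-5) = (33 - 18)*(-5) = 15*(-5) = -75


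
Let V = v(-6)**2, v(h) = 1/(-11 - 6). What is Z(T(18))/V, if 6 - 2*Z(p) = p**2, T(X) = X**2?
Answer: -15168165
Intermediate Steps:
v(h) = -1/17 (v(h) = 1/(-17) = -1/17)
V = 1/289 (V = (-1/17)**2 = 1/289 ≈ 0.0034602)
Z(p) = 3 - p**2/2
Z(T(18))/V = (3 - (18**2)**2/2)/(1/289) = (3 - 1/2*324**2)*289 = (3 - 1/2*104976)*289 = (3 - 52488)*289 = -52485*289 = -15168165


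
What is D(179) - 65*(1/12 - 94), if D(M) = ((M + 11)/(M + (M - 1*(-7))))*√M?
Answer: 73255/12 + 38*√179/73 ≈ 6111.5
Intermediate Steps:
D(M) = √M*(11 + M)/(7 + 2*M) (D(M) = ((11 + M)/(M + (M + 7)))*√M = ((11 + M)/(M + (7 + M)))*√M = ((11 + M)/(7 + 2*M))*√M = √M*(11 + M)/(7 + 2*M))
D(179) - 65*(1/12 - 94) = √179*(11 + 179)/(7 + 2*179) - 65*(1/12 - 94) = √179*190/(7 + 358) - 65*(1/12 - 94) = √179*190/365 - 65*(-1127)/12 = √179*(1/365)*190 - 1*(-73255/12) = 38*√179/73 + 73255/12 = 73255/12 + 38*√179/73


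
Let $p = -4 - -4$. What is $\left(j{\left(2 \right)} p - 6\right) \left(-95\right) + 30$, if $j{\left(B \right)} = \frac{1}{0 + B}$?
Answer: $600$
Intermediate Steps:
$j{\left(B \right)} = \frac{1}{B}$
$p = 0$ ($p = -4 + 4 = 0$)
$\left(j{\left(2 \right)} p - 6\right) \left(-95\right) + 30 = \left(\frac{1}{2} \cdot 0 - 6\right) \left(-95\right) + 30 = \left(0 - 6\right) \left(-95\right) + 30 = \left(-6\right) \left(-95\right) + 30 = 570 + 30 = 600$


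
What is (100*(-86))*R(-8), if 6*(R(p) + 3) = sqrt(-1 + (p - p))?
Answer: 25800 - 4300*I/3 ≈ 25800.0 - 1433.3*I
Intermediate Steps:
R(p) = -3 + I/6 (R(p) = -3 + sqrt(-1 + (p - p))/6 = -3 + sqrt(-1 + 0)/6 = -3 + sqrt(-1)/6 = -3 + I/6)
(100*(-86))*R(-8) = (100*(-86))*(-3 + I/6) = -8600*(-3 + I/6) = 25800 - 4300*I/3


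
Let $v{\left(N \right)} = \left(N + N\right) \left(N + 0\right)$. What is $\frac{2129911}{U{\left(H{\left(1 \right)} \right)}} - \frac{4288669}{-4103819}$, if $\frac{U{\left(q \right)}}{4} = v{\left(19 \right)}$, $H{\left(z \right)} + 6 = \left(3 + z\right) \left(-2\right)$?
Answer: $\frac{8753154906181}{11851829272} \approx 738.55$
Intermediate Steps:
$H{\left(z \right)} = -12 - 2 z$ ($H{\left(z \right)} = -6 + \left(3 + z\right) \left(-2\right) = -6 - \left(6 + 2 z\right) = -12 - 2 z$)
$v{\left(N \right)} = 2 N^{2}$ ($v{\left(N \right)} = 2 N N = 2 N^{2}$)
$U{\left(q \right)} = 2888$ ($U{\left(q \right)} = 4 \cdot 2 \cdot 19^{2} = 4 \cdot 2 \cdot 361 = 4 \cdot 722 = 2888$)
$\frac{2129911}{U{\left(H{\left(1 \right)} \right)}} - \frac{4288669}{-4103819} = \frac{2129911}{2888} - \frac{4288669}{-4103819} = 2129911 \cdot \frac{1}{2888} - - \frac{4288669}{4103819} = \frac{2129911}{2888} + \frac{4288669}{4103819} = \frac{8753154906181}{11851829272}$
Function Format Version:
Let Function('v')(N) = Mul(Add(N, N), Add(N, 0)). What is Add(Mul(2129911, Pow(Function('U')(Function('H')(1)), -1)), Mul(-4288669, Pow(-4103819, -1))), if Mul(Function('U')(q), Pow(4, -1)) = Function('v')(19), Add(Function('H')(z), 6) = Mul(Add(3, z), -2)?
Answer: Rational(8753154906181, 11851829272) ≈ 738.55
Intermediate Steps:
Function('H')(z) = Add(-12, Mul(-2, z)) (Function('H')(z) = Add(-6, Mul(Add(3, z), -2)) = Add(-6, Add(-6, Mul(-2, z))) = Add(-12, Mul(-2, z)))
Function('v')(N) = Mul(2, Pow(N, 2)) (Function('v')(N) = Mul(Mul(2, N), N) = Mul(2, Pow(N, 2)))
Function('U')(q) = 2888 (Function('U')(q) = Mul(4, Mul(2, Pow(19, 2))) = Mul(4, Mul(2, 361)) = Mul(4, 722) = 2888)
Add(Mul(2129911, Pow(Function('U')(Function('H')(1)), -1)), Mul(-4288669, Pow(-4103819, -1))) = Add(Mul(2129911, Pow(2888, -1)), Mul(-4288669, Pow(-4103819, -1))) = Add(Mul(2129911, Rational(1, 2888)), Mul(-4288669, Rational(-1, 4103819))) = Add(Rational(2129911, 2888), Rational(4288669, 4103819)) = Rational(8753154906181, 11851829272)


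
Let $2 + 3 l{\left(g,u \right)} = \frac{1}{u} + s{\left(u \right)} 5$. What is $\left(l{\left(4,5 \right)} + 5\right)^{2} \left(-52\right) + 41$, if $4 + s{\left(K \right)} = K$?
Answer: $- \frac{421387}{225} \approx -1872.8$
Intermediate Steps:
$s{\left(K \right)} = -4 + K$
$l{\left(g,u \right)} = - \frac{22}{3} + \frac{1}{3 u} + \frac{5 u}{3}$ ($l{\left(g,u \right)} = - \frac{2}{3} + \frac{\frac{1}{u} + \left(-4 + u\right) 5}{3} = - \frac{2}{3} + \frac{\frac{1}{u} + \left(-20 + 5 u\right)}{3} = - \frac{2}{3} + \frac{-20 + \frac{1}{u} + 5 u}{3} = - \frac{2}{3} + \left(- \frac{20}{3} + \frac{1}{3 u} + \frac{5 u}{3}\right) = - \frac{22}{3} + \frac{1}{3 u} + \frac{5 u}{3}$)
$\left(l{\left(4,5 \right)} + 5\right)^{2} \left(-52\right) + 41 = \left(\frac{1 + 5 \left(-22 + 5 \cdot 5\right)}{3 \cdot 5} + 5\right)^{2} \left(-52\right) + 41 = \left(\frac{1}{3} \cdot \frac{1}{5} \left(1 + 5 \left(-22 + 25\right)\right) + 5\right)^{2} \left(-52\right) + 41 = \left(\frac{1}{3} \cdot \frac{1}{5} \left(1 + 5 \cdot 3\right) + 5\right)^{2} \left(-52\right) + 41 = \left(\frac{1}{3} \cdot \frac{1}{5} \left(1 + 15\right) + 5\right)^{2} \left(-52\right) + 41 = \left(\frac{1}{3} \cdot \frac{1}{5} \cdot 16 + 5\right)^{2} \left(-52\right) + 41 = \left(\frac{16}{15} + 5\right)^{2} \left(-52\right) + 41 = \left(\frac{91}{15}\right)^{2} \left(-52\right) + 41 = \frac{8281}{225} \left(-52\right) + 41 = - \frac{430612}{225} + 41 = - \frac{421387}{225}$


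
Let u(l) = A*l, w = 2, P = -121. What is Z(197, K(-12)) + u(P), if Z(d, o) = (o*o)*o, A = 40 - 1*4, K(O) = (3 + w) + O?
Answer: -4699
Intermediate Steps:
K(O) = 5 + O (K(O) = (3 + 2) + O = 5 + O)
A = 36 (A = 40 - 4 = 36)
u(l) = 36*l
Z(d, o) = o**3 (Z(d, o) = o**2*o = o**3)
Z(197, K(-12)) + u(P) = (5 - 12)**3 + 36*(-121) = (-7)**3 - 4356 = -343 - 4356 = -4699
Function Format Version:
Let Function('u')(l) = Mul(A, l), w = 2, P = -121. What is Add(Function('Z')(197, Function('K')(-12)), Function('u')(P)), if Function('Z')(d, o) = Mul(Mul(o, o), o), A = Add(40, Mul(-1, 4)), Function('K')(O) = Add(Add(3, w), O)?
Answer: -4699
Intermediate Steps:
Function('K')(O) = Add(5, O) (Function('K')(O) = Add(Add(3, 2), O) = Add(5, O))
A = 36 (A = Add(40, -4) = 36)
Function('u')(l) = Mul(36, l)
Function('Z')(d, o) = Pow(o, 3) (Function('Z')(d, o) = Mul(Pow(o, 2), o) = Pow(o, 3))
Add(Function('Z')(197, Function('K')(-12)), Function('u')(P)) = Add(Pow(Add(5, -12), 3), Mul(36, -121)) = Add(Pow(-7, 3), -4356) = Add(-343, -4356) = -4699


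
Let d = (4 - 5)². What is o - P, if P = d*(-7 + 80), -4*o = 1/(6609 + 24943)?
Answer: -9213185/126208 ≈ -73.000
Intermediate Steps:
d = 1 (d = (-1)² = 1)
o = -1/126208 (o = -1/(4*(6609 + 24943)) = -¼/31552 = -¼*1/31552 = -1/126208 ≈ -7.9234e-6)
P = 73 (P = 1*(-7 + 80) = 1*73 = 73)
o - P = -1/126208 - 1*73 = -1/126208 - 73 = -9213185/126208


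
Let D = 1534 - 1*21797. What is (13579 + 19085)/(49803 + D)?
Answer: 8166/7385 ≈ 1.1058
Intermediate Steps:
D = -20263 (D = 1534 - 21797 = -20263)
(13579 + 19085)/(49803 + D) = (13579 + 19085)/(49803 - 20263) = 32664/29540 = 32664*(1/29540) = 8166/7385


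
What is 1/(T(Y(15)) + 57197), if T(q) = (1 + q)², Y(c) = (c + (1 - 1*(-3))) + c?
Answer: 1/58422 ≈ 1.7117e-5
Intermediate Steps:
Y(c) = 4 + 2*c (Y(c) = (c + (1 + 3)) + c = (c + 4) + c = (4 + c) + c = 4 + 2*c)
1/(T(Y(15)) + 57197) = 1/((1 + (4 + 2*15))² + 57197) = 1/((1 + (4 + 30))² + 57197) = 1/((1 + 34)² + 57197) = 1/(35² + 57197) = 1/(1225 + 57197) = 1/58422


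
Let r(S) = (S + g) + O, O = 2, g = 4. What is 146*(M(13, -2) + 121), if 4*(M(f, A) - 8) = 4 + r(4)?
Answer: 19345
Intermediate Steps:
r(S) = 6 + S (r(S) = (S + 4) + 2 = (4 + S) + 2 = 6 + S)
M(f, A) = 23/2 (M(f, A) = 8 + (4 + (6 + 4))/4 = 8 + (4 + 10)/4 = 8 + (1/4)*14 = 8 + 7/2 = 23/2)
146*(M(13, -2) + 121) = 146*(23/2 + 121) = 146*(265/2) = 19345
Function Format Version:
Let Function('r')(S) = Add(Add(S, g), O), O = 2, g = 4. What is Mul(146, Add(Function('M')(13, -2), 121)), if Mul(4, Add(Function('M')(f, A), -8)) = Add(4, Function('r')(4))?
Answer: 19345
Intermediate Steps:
Function('r')(S) = Add(6, S) (Function('r')(S) = Add(Add(S, 4), 2) = Add(Add(4, S), 2) = Add(6, S))
Function('M')(f, A) = Rational(23, 2) (Function('M')(f, A) = Add(8, Mul(Rational(1, 4), Add(4, Add(6, 4)))) = Add(8, Mul(Rational(1, 4), Add(4, 10))) = Add(8, Mul(Rational(1, 4), 14)) = Add(8, Rational(7, 2)) = Rational(23, 2))
Mul(146, Add(Function('M')(13, -2), 121)) = Mul(146, Add(Rational(23, 2), 121)) = Mul(146, Rational(265, 2)) = 19345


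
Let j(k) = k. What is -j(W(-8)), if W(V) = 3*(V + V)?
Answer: 48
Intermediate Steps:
W(V) = 6*V (W(V) = 3*(2*V) = 6*V)
-j(W(-8)) = -6*(-8) = -1*(-48) = 48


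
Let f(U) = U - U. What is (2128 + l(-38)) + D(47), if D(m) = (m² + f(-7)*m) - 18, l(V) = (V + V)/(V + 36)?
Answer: 4357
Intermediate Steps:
f(U) = 0
l(V) = 2*V/(36 + V) (l(V) = (2*V)/(36 + V) = 2*V/(36 + V))
D(m) = -18 + m² (D(m) = (m² + 0*m) - 18 = (m² + 0) - 18 = m² - 18 = -18 + m²)
(2128 + l(-38)) + D(47) = (2128 + 2*(-38)/(36 - 38)) + (-18 + 47²) = (2128 + 2*(-38)/(-2)) + (-18 + 2209) = (2128 + 2*(-38)*(-½)) + 2191 = (2128 + 38) + 2191 = 2166 + 2191 = 4357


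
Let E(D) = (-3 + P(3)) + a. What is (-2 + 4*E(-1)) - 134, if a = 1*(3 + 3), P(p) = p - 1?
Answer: -116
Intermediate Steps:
P(p) = -1 + p
a = 6 (a = 1*6 = 6)
E(D) = 5 (E(D) = (-3 + (-1 + 3)) + 6 = (-3 + 2) + 6 = -1 + 6 = 5)
(-2 + 4*E(-1)) - 134 = (-2 + 4*5) - 134 = (-2 + 20) - 134 = 18 - 134 = -116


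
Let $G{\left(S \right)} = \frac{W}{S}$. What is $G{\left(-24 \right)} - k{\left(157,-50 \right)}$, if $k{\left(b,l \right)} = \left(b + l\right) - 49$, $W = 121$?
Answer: $- \frac{1513}{24} \approx -63.042$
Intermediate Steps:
$G{\left(S \right)} = \frac{121}{S}$
$k{\left(b,l \right)} = -49 + b + l$
$G{\left(-24 \right)} - k{\left(157,-50 \right)} = \frac{121}{-24} - \left(-49 + 157 - 50\right) = 121 \left(- \frac{1}{24}\right) - 58 = - \frac{121}{24} - 58 = - \frac{1513}{24}$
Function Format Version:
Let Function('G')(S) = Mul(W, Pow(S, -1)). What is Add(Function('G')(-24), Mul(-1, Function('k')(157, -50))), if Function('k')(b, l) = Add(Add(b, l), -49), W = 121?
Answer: Rational(-1513, 24) ≈ -63.042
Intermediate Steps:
Function('G')(S) = Mul(121, Pow(S, -1))
Function('k')(b, l) = Add(-49, b, l)
Add(Function('G')(-24), Mul(-1, Function('k')(157, -50))) = Add(Mul(121, Pow(-24, -1)), Mul(-1, Add(-49, 157, -50))) = Add(Mul(121, Rational(-1, 24)), Mul(-1, 58)) = Add(Rational(-121, 24), -58) = Rational(-1513, 24)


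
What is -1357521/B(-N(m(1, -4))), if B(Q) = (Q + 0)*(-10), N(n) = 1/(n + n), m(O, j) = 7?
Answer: -9502647/5 ≈ -1.9005e+6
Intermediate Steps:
N(n) = 1/(2*n)
B(Q) = -10*Q (B(Q) = Q*(-10) = -10*Q)
-1357521/B(-N(m(1, -4))) = -1357521/((-(-10)*(1/2)/7)) = -1357521/((-(-10)*(1/2)*(1/7))) = -1357521/((-(-10)/14)) = -1357521/((-10*(-1/14))) = -1357521/5/7 = -1357521*7/5 = -9502647/5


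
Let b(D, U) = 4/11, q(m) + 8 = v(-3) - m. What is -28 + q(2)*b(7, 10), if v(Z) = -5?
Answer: -368/11 ≈ -33.455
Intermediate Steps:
q(m) = -13 - m (q(m) = -8 + (-5 - m) = -13 - m)
b(D, U) = 4/11 (b(D, U) = 4*(1/11) = 4/11)
-28 + q(2)*b(7, 10) = -28 + (-13 - 1*2)*(4/11) = -28 + (-13 - 2)*(4/11) = -28 - 15*4/11 = -28 - 60/11 = -368/11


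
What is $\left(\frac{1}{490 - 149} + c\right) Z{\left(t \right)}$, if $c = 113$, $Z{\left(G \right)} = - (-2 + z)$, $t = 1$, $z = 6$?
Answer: $- \frac{154136}{341} \approx -452.01$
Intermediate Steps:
$Z{\left(G \right)} = -4$ ($Z{\left(G \right)} = - (-2 + 6) = \left(-1\right) 4 = -4$)
$\left(\frac{1}{490 - 149} + c\right) Z{\left(t \right)} = \left(\frac{1}{490 - 149} + 113\right) \left(-4\right) = \left(\frac{1}{341} + 113\right) \left(-4\right) = \frac{38534}{341} \left(-4\right) = - \frac{154136}{341}$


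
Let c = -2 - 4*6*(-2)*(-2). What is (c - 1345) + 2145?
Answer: 702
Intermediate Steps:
c = -98 (c = -2 - (-48)*(-2) = -2 - 4*24 = -2 - 96 = -98)
(c - 1345) + 2145 = (-98 - 1345) + 2145 = -1443 + 2145 = 702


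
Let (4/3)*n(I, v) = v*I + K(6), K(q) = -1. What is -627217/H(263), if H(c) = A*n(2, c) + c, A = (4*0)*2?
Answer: -627217/263 ≈ -2384.9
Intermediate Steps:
n(I, v) = -3/4 + 3*I*v/4 (n(I, v) = 3*(v*I - 1)/4 = 3*(I*v - 1)/4 = 3*(-1 + I*v)/4 = -3/4 + 3*I*v/4)
A = 0 (A = 0*2 = 0)
H(c) = c (H(c) = 0*(-3/4 + (3/4)*2*c) + c = 0*(-3/4 + 3*c/2) + c = 0 + c = c)
-627217/H(263) = -627217/263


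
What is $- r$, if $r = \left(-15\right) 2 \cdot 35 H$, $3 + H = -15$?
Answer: $-18900$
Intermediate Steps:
$H = -18$ ($H = -3 - 15 = -18$)
$r = 18900$ ($r = \left(-15\right) 2 \cdot 35 \left(-18\right) = \left(-30\right) 35 \left(-18\right) = \left(-1050\right) \left(-18\right) = 18900$)
$- r = \left(-1\right) 18900 = -18900$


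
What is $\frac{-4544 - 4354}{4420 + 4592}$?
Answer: $- \frac{1483}{1502} \approx -0.98735$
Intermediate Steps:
$\frac{-4544 - 4354}{4420 + 4592} = - \frac{8898}{9012} = \left(-8898\right) \frac{1}{9012} = - \frac{1483}{1502}$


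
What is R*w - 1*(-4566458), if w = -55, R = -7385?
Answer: 4972633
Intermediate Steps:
R*w - 1*(-4566458) = -7385*(-55) - 1*(-4566458) = 406175 + 4566458 = 4972633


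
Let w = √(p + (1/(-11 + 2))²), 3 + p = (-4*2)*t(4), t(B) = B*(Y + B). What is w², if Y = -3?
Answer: -2834/81 ≈ -34.988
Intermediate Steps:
t(B) = B*(-3 + B)
p = -35 (p = -3 + (-4*2)*(4*(-3 + 4)) = -3 - 32 = -35)
w = I*√2834/9 (w = √(-35 + (1/(-11 + 2))²) = √(-35 + (1/(-9))²) = √(-35 + (-⅑)²) = √(-35 + 1/81) = √(-2834/81) = I*√2834/9 ≈ 5.915*I)
w² = (I*√2834/9)² = -2834/81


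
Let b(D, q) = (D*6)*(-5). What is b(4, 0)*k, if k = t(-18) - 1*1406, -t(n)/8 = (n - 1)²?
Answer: 515280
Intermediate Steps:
b(D, q) = -30*D (b(D, q) = (6*D)*(-5) = -30*D)
t(n) = -8*(-1 + n)² (t(n) = -8*(n - 1)² = -8*(-1 + n)²)
k = -4294 (k = -8*(-1 - 18)² - 1*1406 = -8*(-19)² - 1406 = -8*361 - 1406 = -2888 - 1406 = -4294)
b(4, 0)*k = -30*4*(-4294) = -120*(-4294) = 515280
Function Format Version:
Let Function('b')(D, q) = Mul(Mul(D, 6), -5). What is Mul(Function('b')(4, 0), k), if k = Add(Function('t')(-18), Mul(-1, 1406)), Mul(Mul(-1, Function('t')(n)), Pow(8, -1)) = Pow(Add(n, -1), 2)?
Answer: 515280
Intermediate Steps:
Function('b')(D, q) = Mul(-30, D) (Function('b')(D, q) = Mul(Mul(6, D), -5) = Mul(-30, D))
Function('t')(n) = Mul(-8, Pow(Add(-1, n), 2)) (Function('t')(n) = Mul(-8, Pow(Add(n, -1), 2)) = Mul(-8, Pow(Add(-1, n), 2)))
k = -4294 (k = Add(Mul(-8, Pow(Add(-1, -18), 2)), Mul(-1, 1406)) = Add(Mul(-8, Pow(-19, 2)), -1406) = Add(Mul(-8, 361), -1406) = Add(-2888, -1406) = -4294)
Mul(Function('b')(4, 0), k) = Mul(Mul(-30, 4), -4294) = Mul(-120, -4294) = 515280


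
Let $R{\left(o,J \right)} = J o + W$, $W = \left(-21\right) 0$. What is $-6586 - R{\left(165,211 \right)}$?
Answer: $-41401$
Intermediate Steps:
$W = 0$
$R{\left(o,J \right)} = J o$ ($R{\left(o,J \right)} = J o + 0 = J o$)
$-6586 - R{\left(165,211 \right)} = -6586 - 211 \cdot 165 = -6586 - 34815 = -41401$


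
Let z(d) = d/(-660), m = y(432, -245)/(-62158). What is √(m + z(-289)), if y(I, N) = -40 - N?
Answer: √45712232164335/10256070 ≈ 0.65923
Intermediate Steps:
m = -205/62158 (m = (-40 - 1*(-245))/(-62158) = (-40 + 245)*(-1/62158) = 205*(-1/62158) = -205/62158 ≈ -0.0032980)
z(d) = -d/660 (z(d) = d*(-1/660) = -d/660)
√(m + z(-289)) = √(-205/62158 - 1/660*(-289)) = √(-205/62158 + 289/660) = √(8914181/20512140) = √45712232164335/10256070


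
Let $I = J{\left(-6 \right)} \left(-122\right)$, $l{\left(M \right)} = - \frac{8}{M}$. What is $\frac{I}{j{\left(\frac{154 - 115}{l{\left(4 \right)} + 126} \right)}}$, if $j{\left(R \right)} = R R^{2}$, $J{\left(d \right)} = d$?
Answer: $\frac{465216256}{19773} \approx 23528.0$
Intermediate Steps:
$I = 732$ ($I = \left(-6\right) \left(-122\right) = 732$)
$j{\left(R \right)} = R^{3}$
$\frac{I}{j{\left(\frac{154 - 115}{l{\left(4 \right)} + 126} \right)}} = \frac{732}{\left(\frac{154 - 115}{- \frac{8}{4} + 126}\right)^{3}} = \frac{732}{\left(\frac{39}{\left(-8\right) \frac{1}{4} + 126}\right)^{3}} = \frac{732}{\left(\frac{39}{-2 + 126}\right)^{3}} = \frac{732}{\left(\frac{39}{124}\right)^{3}} = \frac{732}{\frac{59319}{1906624}} = 732 \cdot \frac{1906624}{59319} = \frac{465216256}{19773}$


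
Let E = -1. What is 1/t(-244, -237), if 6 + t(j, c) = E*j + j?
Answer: -⅙ ≈ -0.16667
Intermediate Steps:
t(j, c) = -6 (t(j, c) = -6 + (-j + j) = -6 + 0 = -6)
1/t(-244, -237) = 1/(-6) = -⅙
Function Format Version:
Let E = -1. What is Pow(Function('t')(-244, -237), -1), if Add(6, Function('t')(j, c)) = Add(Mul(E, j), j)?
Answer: Rational(-1, 6) ≈ -0.16667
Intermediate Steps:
Function('t')(j, c) = -6 (Function('t')(j, c) = Add(-6, Add(Mul(-1, j), j)) = Add(-6, 0) = -6)
Pow(Function('t')(-244, -237), -1) = Pow(-6, -1) = Rational(-1, 6)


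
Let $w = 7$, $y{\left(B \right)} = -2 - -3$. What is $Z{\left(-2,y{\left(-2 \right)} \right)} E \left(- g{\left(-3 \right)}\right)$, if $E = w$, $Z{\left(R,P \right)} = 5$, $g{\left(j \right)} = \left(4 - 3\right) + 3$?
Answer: $-140$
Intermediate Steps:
$y{\left(B \right)} = 1$ ($y{\left(B \right)} = -2 + 3 = 1$)
$g{\left(j \right)} = 4$ ($g{\left(j \right)} = 1 + 3 = 4$)
$E = 7$
$Z{\left(-2,y{\left(-2 \right)} \right)} E \left(- g{\left(-3 \right)}\right) = 5 \cdot 7 \left(\left(-1\right) 4\right) = 35 \left(-4\right) = -140$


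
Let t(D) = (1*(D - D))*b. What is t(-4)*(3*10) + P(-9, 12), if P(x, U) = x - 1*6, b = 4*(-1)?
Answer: -15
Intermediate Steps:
b = -4
P(x, U) = -6 + x (P(x, U) = x - 6 = -6 + x)
t(D) = 0 (t(D) = (1*(D - D))*(-4) = (1*0)*(-4) = 0*(-4) = 0)
t(-4)*(3*10) + P(-9, 12) = 0*(3*10) + (-6 - 9) = 0*30 - 15 = 0 - 15 = -15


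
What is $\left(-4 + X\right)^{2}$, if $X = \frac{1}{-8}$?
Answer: $\frac{1089}{64} \approx 17.016$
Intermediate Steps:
$X = - \frac{1}{8} \approx -0.125$
$\left(-4 + X\right)^{2} = \left(-4 - \frac{1}{8}\right)^{2} = \left(- \frac{33}{8}\right)^{2} = \frac{1089}{64}$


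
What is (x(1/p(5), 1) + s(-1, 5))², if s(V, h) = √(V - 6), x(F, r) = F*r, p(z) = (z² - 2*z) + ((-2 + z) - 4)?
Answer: -1371/196 + I*√7/7 ≈ -6.9949 + 0.37796*I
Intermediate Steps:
p(z) = -6 + z² - z (p(z) = (z² - 2*z) + (-6 + z) = -6 + z² - z)
s(V, h) = √(-6 + V)
(x(1/p(5), 1) + s(-1, 5))² = (1/(-6 + 5² - 1*5) + √(-6 - 1))² = (1/(-6 + 25 - 5) + √(-7))² = (1/14 + I*√7)²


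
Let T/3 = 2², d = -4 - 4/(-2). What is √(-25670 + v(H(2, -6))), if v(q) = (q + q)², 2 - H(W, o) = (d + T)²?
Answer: √12746 ≈ 112.90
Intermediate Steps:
d = -2 (d = -4 - 4*(-1)/2 = -4 - 1*(-2) = -4 + 2 = -2)
T = 12 (T = 3*2² = 3*4 = 12)
H(W, o) = -98 (H(W, o) = 2 - (-2 + 12)² = 2 - 1*10² = 2 - 1*100 = 2 - 100 = -98)
v(q) = 4*q² (v(q) = (2*q)² = 4*q²)
√(-25670 + v(H(2, -6))) = √(-25670 + 4*(-98)²) = √(-25670 + 4*9604) = √(-25670 + 38416) = √12746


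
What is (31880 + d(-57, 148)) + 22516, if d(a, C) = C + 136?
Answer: 54680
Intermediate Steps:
d(a, C) = 136 + C
(31880 + d(-57, 148)) + 22516 = (31880 + (136 + 148)) + 22516 = (31880 + 284) + 22516 = 32164 + 22516 = 54680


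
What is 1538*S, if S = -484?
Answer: -744392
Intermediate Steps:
1538*S = 1538*(-484) = -744392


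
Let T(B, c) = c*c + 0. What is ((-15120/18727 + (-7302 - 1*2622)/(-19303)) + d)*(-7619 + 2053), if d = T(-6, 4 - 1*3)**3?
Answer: -1421960875654/361487281 ≈ -3933.6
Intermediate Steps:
T(B, c) = c**2 (T(B, c) = c**2 + 0 = c**2)
d = 1 (d = ((4 - 1*3)**2)**3 = ((4 - 3)**2)**3 = (1**2)**3 = 1**3 = 1)
((-15120/18727 + (-7302 - 1*2622)/(-19303)) + d)*(-7619 + 2053) = ((-15120/18727 + (-7302 - 1*2622)/(-19303)) + 1)*(-7619 + 2053) = ((-15120*1/18727 + (-7302 - 2622)*(-1/19303)) + 1)*(-5566) = ((-15120/18727 - 9924*(-1/19303)) + 1)*(-5566) = ((-15120/18727 + 9924/19303) + 1)*(-5566) = (-106014612/361487281 + 1)*(-5566) = (255472669/361487281)*(-5566) = -1421960875654/361487281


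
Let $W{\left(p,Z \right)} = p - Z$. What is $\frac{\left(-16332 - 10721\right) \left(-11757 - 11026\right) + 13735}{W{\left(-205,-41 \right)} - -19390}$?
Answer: $\frac{308181117}{9613} \approx 32059.0$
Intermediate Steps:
$\frac{\left(-16332 - 10721\right) \left(-11757 - 11026\right) + 13735}{W{\left(-205,-41 \right)} - -19390} = \frac{\left(-16332 - 10721\right) \left(-11757 - 11026\right) + 13735}{\left(-205 - -41\right) - -19390} = \frac{\left(-27053\right) \left(-22783\right) + 13735}{\left(-205 + 41\right) + 19390} = \frac{616348499 + 13735}{-164 + 19390} = \frac{616362234}{19226} = 616362234 \cdot \frac{1}{19226} = \frac{308181117}{9613}$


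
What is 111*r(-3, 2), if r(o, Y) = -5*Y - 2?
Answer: -1332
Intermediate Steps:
r(o, Y) = -2 - 5*Y
111*r(-3, 2) = 111*(-2 - 5*2) = 111*(-2 - 10) = 111*(-12) = -1332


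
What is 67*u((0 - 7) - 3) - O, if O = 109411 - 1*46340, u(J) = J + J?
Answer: -64411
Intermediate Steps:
u(J) = 2*J
O = 63071 (O = 109411 - 46340 = 63071)
67*u((0 - 7) - 3) - O = 67*(2*((0 - 7) - 3)) - 1*63071 = 67*(2*(-7 - 3)) - 63071 = 67*(2*(-10)) - 63071 = 67*(-20) - 63071 = -1340 - 63071 = -64411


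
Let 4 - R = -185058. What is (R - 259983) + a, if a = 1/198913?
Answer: -14902760872/198913 ≈ -74921.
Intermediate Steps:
R = 185062 (R = 4 - 1*(-185058) = 4 + 185058 = 185062)
a = 1/198913 ≈ 5.0273e-6
(R - 259983) + a = (185062 - 259983) + 1/198913 = -74921 + 1/198913 = -14902760872/198913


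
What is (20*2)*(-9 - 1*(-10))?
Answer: 40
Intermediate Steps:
(20*2)*(-9 - 1*(-10)) = 40*(-9 + 10) = 40*1 = 40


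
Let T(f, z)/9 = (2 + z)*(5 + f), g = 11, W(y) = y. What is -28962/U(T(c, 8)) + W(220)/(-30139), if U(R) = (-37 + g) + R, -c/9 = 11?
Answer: 435509399/127879777 ≈ 3.4056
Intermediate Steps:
c = -99 (c = -9*11 = -99)
T(f, z) = 9*(2 + z)*(5 + f) (T(f, z) = 9*((2 + z)*(5 + f)) = 9*(2 + z)*(5 + f))
U(R) = -26 + R (U(R) = (-37 + 11) + R = -26 + R)
-28962/U(T(c, 8)) + W(220)/(-30139) = -28962/(-26 + (90 + 18*(-99) + 45*8 + 9*(-99)*8)) + 220/(-30139) = -28962/(-26 + (90 - 1782 + 360 - 7128)) + 220*(-1/30139) = -28962/(-26 - 8460) - 220/30139 = -28962/(-8486) - 220/30139 = -28962*(-1/8486) - 220/30139 = 14481/4243 - 220/30139 = 435509399/127879777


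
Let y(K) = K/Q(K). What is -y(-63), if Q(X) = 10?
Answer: 63/10 ≈ 6.3000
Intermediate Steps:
y(K) = K/10
-y(-63) = -(-63)/10 = -1*(-63/10) = 63/10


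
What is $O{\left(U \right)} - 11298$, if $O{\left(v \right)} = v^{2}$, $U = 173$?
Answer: $18631$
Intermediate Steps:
$O{\left(U \right)} - 11298 = 173^{2} - 11298 = 29929 - 11298 = 18631$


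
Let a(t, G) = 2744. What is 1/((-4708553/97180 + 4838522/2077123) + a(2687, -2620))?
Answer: 201854813140/544579571091101 ≈ 0.00037066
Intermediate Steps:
1/((-4708553/97180 + 4838522/2077123) + a(2687, -2620)) = 1/((-4708553/97180 + 4838522/2077123) + 2744) = 1/(-9310036165059/201854813140 + 2744) = 1/(544579571091101/201854813140) = 201854813140/544579571091101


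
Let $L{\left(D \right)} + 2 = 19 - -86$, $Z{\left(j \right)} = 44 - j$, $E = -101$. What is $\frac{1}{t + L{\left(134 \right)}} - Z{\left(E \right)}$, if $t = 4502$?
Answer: $- \frac{667724}{4605} \approx -145.0$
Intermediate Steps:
$L{\left(D \right)} = 103$ ($L{\left(D \right)} = -2 + \left(19 - -86\right) = -2 + \left(19 + 86\right) = -2 + 105 = 103$)
$\frac{1}{t + L{\left(134 \right)}} - Z{\left(E \right)} = \frac{1}{4502 + 103} - \left(44 - -101\right) = \frac{1}{4605} - \left(44 + 101\right) = \frac{1}{4605} - 145 = - \frac{667724}{4605}$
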